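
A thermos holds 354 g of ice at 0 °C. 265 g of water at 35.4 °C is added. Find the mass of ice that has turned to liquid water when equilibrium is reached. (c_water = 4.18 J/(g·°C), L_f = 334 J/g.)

Water can give up m c ΔT = 265×4.18×35.4 = 39213 J before reaching 0 °C.
Fully melting the ice requires m_ice L_f = 354×334 = 118236 J.
Since 39213 < 118236 J, not all the ice melts; equilibrium is at 0 °C.
Mass melted = 39213/334 ≈ 117.4 g.

m_melted ≈ 117 g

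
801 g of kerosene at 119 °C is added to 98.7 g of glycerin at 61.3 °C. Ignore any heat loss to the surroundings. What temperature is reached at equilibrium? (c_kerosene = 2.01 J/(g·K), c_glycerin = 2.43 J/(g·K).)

T_f ≈ 111.5 °C

Taking heat into each body as positive, Σ m c ΔT = 0:
801·2.01·(T − 119) + 98.7·2.43·(T − 61.3) = 0
1849.9 T = 206293
T = 206293/1849.9 ≈ 111.52 °C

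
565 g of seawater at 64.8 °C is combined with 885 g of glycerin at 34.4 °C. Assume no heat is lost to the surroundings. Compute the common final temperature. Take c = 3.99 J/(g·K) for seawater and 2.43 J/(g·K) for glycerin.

T_f ≈ 50.0 °C

Heat lost by the seawater equals heat gained by the glycerin:
565·3.99·(64.8 − T) = 885·2.43·(T − 34.4)
2254.3(64.8 − T) = 2150.6(T − 34.4)
4404.9 T = 220061  ⇒  T ≈ 49.96 °C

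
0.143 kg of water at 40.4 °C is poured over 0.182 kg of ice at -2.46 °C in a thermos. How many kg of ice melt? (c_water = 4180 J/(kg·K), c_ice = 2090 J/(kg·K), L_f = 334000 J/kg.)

Cooling the water to 0 °C releases 0.143×4180×40.4 = 24149 J.
Of that, 0.182×2090×2.46 = 935.73 J goes to bring the ice to 0 °C, leaving 23213 J.
Fully melting the ice requires m_ice L_f = 0.182×334000 = 60788 J.
Since 23213 < 60788 J, not all the ice melts; equilibrium is at 0 °C.
m_melt = 23213 / L_f = 0.0695 kg.

m_melted ≈ 0.0695 kg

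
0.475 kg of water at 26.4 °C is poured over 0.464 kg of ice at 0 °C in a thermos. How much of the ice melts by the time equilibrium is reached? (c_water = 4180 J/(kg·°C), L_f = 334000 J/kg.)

Cooling the water to 0 °C releases 0.475×4180×26.4 = 52417 J.
Melting all 0.464 kg of ice would need 0.464×334000 = 154976 J.
That's not enough to melt it all — equilibrium is at 0 °C with ice remaining.
Mass melted = 52417/334000 ≈ 0.1569 kg.

m_melted ≈ 0.157 kg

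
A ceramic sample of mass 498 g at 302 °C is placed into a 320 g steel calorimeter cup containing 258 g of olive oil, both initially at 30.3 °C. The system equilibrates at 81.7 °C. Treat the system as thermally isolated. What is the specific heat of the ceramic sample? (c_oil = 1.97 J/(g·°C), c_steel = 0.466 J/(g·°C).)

c ≈ 0.308 J/(g·°C)

Net heat exchanged in the isolated system is zero:
498·c·(81.7 − 302) + 258·1.97·(81.7 − 30.3) + 320·0.466·(81.7 − 30.3) = 0
-109709 c = -33789
c = -33789/-109709 ≈ 0.308 J/(g·°C)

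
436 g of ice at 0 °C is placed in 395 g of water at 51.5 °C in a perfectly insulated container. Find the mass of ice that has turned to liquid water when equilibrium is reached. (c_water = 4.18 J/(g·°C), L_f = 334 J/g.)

m_melted ≈ 255 g

Water can give up m c ΔT = 395×4.18×51.5 = 85032 J before reaching 0 °C.
To melt every bit of ice: 436×334 = 145624 J.
That's not enough to melt it all — equilibrium is at 0 °C with ice remaining.
m_melted×334 = 85032  ⇒  m_melted ≈ 254.6 g.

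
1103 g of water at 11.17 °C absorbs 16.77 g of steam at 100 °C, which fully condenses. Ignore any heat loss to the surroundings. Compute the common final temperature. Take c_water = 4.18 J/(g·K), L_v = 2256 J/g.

Sum of m c ΔT and latent-heat terms is zero:
condense steam: −16.77×2256 = −37833
  condensate cools 100→T: 16.77×4.18×(T − 100) = 70.1(T − 100)
  water warms: 1103×4.18×(T − 11.17) = 4610.5(T − 11.17)
4680.6 T = 37833 + 7009.9 + 51500 = 96343
T ≈ 20.58 °C — below 100 °C, confirming all the steam condensed.

T_f ≈ 20.6 °C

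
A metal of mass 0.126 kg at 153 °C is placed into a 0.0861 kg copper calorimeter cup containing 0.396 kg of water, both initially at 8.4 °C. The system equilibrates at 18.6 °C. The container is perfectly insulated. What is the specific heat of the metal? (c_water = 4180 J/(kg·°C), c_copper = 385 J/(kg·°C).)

c ≈ 1020 J/(kg·°C)

Let T be the final temperature. ΣQ_i = 0:
0.126×c×(18.6 − 153) + 0.396×4180×(18.6 − 8.4) + 0.0861×385×(18.6 − 8.4) = 0
-16.93 c = -17222
c = -17222/-16.93 ≈ 1017 J/(kg·°C)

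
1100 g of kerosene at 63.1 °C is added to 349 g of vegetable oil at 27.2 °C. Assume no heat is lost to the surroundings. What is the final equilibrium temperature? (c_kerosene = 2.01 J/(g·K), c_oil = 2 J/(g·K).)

Set heat shed by the hot body equal to heat absorbed by the cold body:
1100×2.01×(63.1 − T) = 349×2×(T − 27.2)
2211(63.1 − T) = 698(T − 27.2)
2909 T = 158500  ⇒  T ≈ 54.49 °C

T_f ≈ 54.5 °C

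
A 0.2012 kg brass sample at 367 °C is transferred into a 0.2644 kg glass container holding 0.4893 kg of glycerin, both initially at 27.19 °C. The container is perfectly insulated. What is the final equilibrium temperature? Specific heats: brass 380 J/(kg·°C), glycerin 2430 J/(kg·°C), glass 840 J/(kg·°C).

T_f ≈ 44.7 °C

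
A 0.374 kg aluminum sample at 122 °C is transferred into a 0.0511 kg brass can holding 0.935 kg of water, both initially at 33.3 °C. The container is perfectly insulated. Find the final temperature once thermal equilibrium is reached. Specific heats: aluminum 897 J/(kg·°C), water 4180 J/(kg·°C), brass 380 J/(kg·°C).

Heat gained plus heat lost sum to zero:
0.374*897*(T − 122) + 0.935*4180*(T − 33.3) + 0.0511*380*(T − 33.3) = 0
4263.2 T = 171721
T ≈ 40.28 °C

T_f ≈ 40.3 °C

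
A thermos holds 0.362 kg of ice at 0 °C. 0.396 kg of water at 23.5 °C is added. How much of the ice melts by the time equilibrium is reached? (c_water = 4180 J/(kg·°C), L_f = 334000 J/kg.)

m_melted ≈ 0.116 kg

Water can give up m c ΔT = 0.396×4180×23.5 = 38899 J before reaching 0 °C.
Fully melting the ice requires m_ice L_f = 0.362×334000 = 120908 J.
38899 J < 120908 J, so only part of the ice melts and the system sits at 0 °C.
m_melted×334000 = 38899  ⇒  m_melted ≈ 0.1165 kg.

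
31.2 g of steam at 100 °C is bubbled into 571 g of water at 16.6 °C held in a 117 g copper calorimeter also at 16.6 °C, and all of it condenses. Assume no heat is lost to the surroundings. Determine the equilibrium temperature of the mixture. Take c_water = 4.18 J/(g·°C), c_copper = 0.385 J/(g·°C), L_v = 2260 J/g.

Conservation of energy gives ΣQ = 0:
latent heat released on condensation: 31.2×2260 = 70512; condensed water 100 °C→T: 130.42(T − 100); water warms: 571×4.18×(T − 16.6) = 2386.8(T − 16.6); cup: 45.05(T − 16.6)
2562.2 T = 70512 + 13042 + 40368 = 123922
T ≈ 48.36 °C (< 100 °C, so full condensation is consistent).

T_f ≈ 48.4 °C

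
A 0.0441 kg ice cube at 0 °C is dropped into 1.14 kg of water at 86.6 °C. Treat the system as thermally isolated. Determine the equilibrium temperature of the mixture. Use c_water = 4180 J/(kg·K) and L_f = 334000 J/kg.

Conservation of energy gives ΣQ = 0:
melt ice: 0.0441×334000 = 14729
  warm the meltwater: 184.34 T
  water: 4765.2(T − 86.6)
4949.5 T = 412666 − 14729 = 397937
T ≈ 80.40 °C. Since T > 0 °C, the all-ice-melts assumption holds.

T_f ≈ 80.4 °C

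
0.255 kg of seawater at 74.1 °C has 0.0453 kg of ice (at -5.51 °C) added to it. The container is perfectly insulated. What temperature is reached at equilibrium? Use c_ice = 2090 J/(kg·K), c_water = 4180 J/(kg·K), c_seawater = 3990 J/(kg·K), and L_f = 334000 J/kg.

T_f ≈ 49.5 °C

Conservation of energy gives ΣQ = 0:
warm ice to 0 °C: 0.0453×2090×(0 − (-5.51)) = 521.67; melt ice: 0.0453×334000 = 15130; meltwater 0→T: 0.0453×4180×T = 189.35 T; seawater cools: 0.255×3990×(T − 74.1) = 1017.5(T − 74.1)
1206.8 T = 75393 − 15652 = 59741
T ≈ 49.50 °C. Since T > 0 °C, the all-ice-melts assumption holds.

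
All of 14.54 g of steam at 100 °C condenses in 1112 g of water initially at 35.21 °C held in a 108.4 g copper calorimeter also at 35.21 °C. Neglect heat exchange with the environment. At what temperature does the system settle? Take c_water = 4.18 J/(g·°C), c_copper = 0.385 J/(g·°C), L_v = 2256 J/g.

Net heat exchanged in the isolated system is zero:
latent heat released on condensation: 14.54×2256 = 32802
  condensate cools 100→T: 14.54×4.18×(T − 100) = 60.78(T − 100)
  original water: 4648.2(T − 35.21)
  cup: 41.73(T − 35.21)
4750.7 T = 32802 + 6077.7 + 165131 = 204011
T ≈ 42.94 °C — below 100 °C, confirming all the steam condensed.

T_f ≈ 42.9 °C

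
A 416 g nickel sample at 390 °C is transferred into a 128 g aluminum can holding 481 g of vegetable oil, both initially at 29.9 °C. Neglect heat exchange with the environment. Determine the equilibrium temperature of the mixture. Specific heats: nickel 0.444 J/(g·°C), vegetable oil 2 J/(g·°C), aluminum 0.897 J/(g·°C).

T_f ≈ 82.6 °C

Net heat exchanged in the isolated system is zero:
416·0.444·(T − 390) + 481·2·(T − 29.9) + 128·0.897·(T − 29.9) = 0
184.7(T − 390) + 962(T − 29.9) + 114.82(T − 29.9) = 0
1261.5 T = 104231
T ≈ 82.62 °C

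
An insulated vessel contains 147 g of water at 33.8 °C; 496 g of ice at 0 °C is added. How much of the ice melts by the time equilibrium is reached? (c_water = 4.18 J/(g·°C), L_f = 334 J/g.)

Water can give up m c ΔT = 147·4.18·33.8 = 20769 J before reaching 0 °C.
To melt every bit of ice: 496·334 = 165664 J.
Since 20769 < 165664 J, not all the ice melts; equilibrium is at 0 °C.
m_melt = 20769 / L_f = 62.18 g.

m_melted ≈ 62.2 g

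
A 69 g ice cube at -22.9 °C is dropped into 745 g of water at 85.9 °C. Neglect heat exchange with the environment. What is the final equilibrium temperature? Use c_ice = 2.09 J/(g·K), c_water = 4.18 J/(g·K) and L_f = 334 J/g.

Net heat exchanged in the isolated system is zero:
warm ice to 0 °C: 69·2.09·(0 − (-22.9)) = 3302.4
  melt ice: 69·334 = 23046
  warm the meltwater: 288.42 T
  water: 3114.1(T − 85.9)
3402.5 T = 267501 − 26348 = 241153
T ≈ 70.87 °C — above 0 °C, consistent with complete melting.

T_f ≈ 70.9 °C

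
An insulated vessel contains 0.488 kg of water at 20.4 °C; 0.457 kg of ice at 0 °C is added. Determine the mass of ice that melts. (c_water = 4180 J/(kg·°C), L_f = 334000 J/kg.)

m_melted ≈ 0.125 kg

Water can give up m c ΔT = 0.488×4180×20.4 = 41613 J before reaching 0 °C.
Fully melting the ice requires m_ice L_f = 0.457×334000 = 152638 J.
41613 J < 152638 J, so only part of the ice melts and the system sits at 0 °C.
m_melted×334000 = 41613  ⇒  m_melted ≈ 0.1246 kg.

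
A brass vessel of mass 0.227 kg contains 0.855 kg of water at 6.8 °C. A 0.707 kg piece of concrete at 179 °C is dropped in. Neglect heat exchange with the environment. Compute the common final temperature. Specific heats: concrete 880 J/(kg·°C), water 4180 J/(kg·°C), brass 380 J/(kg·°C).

T_f ≈ 31.8 °C

Heat gained plus heat lost sum to zero:
0.707·880·(T − 179) + 0.855·4180·(T − 6.8) + 0.227·380·(T − 6.8) = 0
622.16(T − 179) + 3573.9(T − 6.8) + 86.26(T − 6.8) = 0
4282.3 T = 136256
T = 136256 / 4282.3 = 31.8 °C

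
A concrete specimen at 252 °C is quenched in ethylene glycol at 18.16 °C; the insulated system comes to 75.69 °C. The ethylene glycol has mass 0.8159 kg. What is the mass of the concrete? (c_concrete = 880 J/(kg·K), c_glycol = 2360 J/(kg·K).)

m ≈ 0.714 kg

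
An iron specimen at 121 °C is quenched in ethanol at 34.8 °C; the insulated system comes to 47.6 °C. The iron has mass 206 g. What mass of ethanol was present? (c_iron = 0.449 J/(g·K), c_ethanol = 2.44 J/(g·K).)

Let T be the final temperature. ΣQ_i = 0:
206·0.449·(47.6 − 121) + m·2.44·(47.6 − 34.8) = 0
31.23 m = 6789.1
m = 6789.1/31.23 ≈ 217.4 g

m ≈ 217 g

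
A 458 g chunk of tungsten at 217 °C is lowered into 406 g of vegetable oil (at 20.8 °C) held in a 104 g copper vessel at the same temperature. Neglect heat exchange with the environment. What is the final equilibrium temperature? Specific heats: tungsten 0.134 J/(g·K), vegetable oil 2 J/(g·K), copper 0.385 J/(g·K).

Heat gained plus heat lost sum to zero:
458*0.134*(T − 217) + 406*2*(T − 20.8) + 104*0.385*(T − 20.8) = 0
61.37(T − 217) + 812(T − 20.8) + 40.04(T − 20.8) = 0
(61.37 + 812 + 40.04) T = 61.37*217 + 812*20.8 + 40.04*20.8
T ≈ 33.98 °C

T_f ≈ 34.0 °C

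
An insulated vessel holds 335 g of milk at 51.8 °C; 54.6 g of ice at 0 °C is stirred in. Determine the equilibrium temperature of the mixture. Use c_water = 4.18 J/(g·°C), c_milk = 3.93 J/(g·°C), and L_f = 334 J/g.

T_f ≈ 32.3 °C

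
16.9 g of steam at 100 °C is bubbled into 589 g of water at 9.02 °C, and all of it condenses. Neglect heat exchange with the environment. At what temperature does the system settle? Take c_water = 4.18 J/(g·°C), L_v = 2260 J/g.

Net heat exchanged in the isolated system is zero:
steam→water at 100 °C releases m L_v = 16.9·2260 = 38194; condensed water 100 °C→T: 70.64(T − 100); water warms: 589·4.18·(T − 9.02) = 2462(T − 9.02)
2532.7 T = 38194 + 7064.2 + 22207 = 67466
T ≈ 26.64 °C — below 100 °C, confirming all the steam condensed.

T_f ≈ 26.6 °C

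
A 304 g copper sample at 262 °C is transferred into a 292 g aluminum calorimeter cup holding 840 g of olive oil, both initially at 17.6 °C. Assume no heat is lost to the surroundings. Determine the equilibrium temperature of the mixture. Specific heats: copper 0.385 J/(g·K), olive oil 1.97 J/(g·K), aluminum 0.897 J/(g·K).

T_f ≈ 31.7 °C

Taking heat into each body as positive, Σ m c ΔT = 0:
304·0.385·(T − 262) + 840·1.97·(T − 17.6) + 292·0.897·(T − 17.6) = 0
117.04(T − 262) + 1654.8(T − 17.6) + 261.92(T − 17.6) = 0
2033.8 T = 64399
T = 64399/2033.8 ≈ 31.66 °C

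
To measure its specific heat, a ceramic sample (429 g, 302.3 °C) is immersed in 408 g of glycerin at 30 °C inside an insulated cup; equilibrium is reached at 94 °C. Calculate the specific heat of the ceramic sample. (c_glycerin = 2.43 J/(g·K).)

Net heat exchanged in the isolated system is zero:
429·c·(94 − 302.3) + 408·2.43·(94 − 30) = 0
-89361 c = -63452
c = -63452/-89361 ≈ 0.7101 J/(g·K)

c ≈ 0.71 J/(g·K)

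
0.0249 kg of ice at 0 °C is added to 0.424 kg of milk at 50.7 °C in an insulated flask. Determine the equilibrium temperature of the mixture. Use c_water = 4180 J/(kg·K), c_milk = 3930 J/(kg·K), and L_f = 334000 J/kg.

T_f ≈ 43.0 °C

Heat gained plus heat lost sum to zero:
fusion: m_ice L_f = 0.0249×334000 = 8316.6; warm the meltwater: 104.08 T; milk cools: 0.424×3930×(T − 50.7) = 1666.3(T − 50.7)
1770.4 T = 84482 − 8316.6 = 76166
T ≈ 43.02 °C (positive, so assuming full melt was valid).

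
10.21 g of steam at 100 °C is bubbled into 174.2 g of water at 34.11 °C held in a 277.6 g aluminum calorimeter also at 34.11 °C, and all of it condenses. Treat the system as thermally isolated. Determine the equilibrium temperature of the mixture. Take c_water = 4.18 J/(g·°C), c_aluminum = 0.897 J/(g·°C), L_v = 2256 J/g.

T_f ≈ 59.5 °C

Conservation of energy gives ΣQ = 0:
condense steam: −10.21×2256 = −23034
  condensate cools 100→T: 10.21×4.18×(T − 100) = 42.68(T − 100)
  water warms: 174.2×4.18×(T − 34.11) = 728.16(T − 34.11)
  aluminum cup: 277.6×0.897×(T − 34.11) = 249.01(T − 34.11)
1019.8 T = 23034 + 4267.8 + 33331 = 60633
T ≈ 59.45 °C, under the boiling point, so the assumption holds.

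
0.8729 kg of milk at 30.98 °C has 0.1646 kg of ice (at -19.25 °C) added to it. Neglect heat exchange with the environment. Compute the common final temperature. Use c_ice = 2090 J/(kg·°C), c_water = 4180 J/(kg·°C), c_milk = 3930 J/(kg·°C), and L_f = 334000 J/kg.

T_f ≈ 10.8 °C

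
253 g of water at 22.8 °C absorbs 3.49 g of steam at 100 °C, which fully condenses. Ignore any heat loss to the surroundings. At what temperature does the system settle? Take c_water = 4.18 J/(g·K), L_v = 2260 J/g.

Sum of m c ΔT and latent-heat terms is zero:
latent heat released on condensation: 3.49·2260 = 7887.4; condensed water 100 °C→T: 14.59(T − 100); original water: 1057.5(T − 22.8)
1072.1 T = 7887.4 + 1458.8 + 24112 = 33458
T ≈ 31.21 °C (< 100 °C, so full condensation is consistent).

T_f ≈ 31.2 °C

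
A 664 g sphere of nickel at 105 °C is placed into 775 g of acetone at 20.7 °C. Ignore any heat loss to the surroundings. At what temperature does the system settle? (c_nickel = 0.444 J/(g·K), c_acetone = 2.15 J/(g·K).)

T_f ≈ 33.4 °C

|Q_nickel| = |Q_acetone|:
664*0.444*(105 − T) = 775*2.15*(T − 20.7)
294.82(105 − T) = 1666.2(T − 20.7)
1961.1 T = 65447  ⇒  T ≈ 33.37 °C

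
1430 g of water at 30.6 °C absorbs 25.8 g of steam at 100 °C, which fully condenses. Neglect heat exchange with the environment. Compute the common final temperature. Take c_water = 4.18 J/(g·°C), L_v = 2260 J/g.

T_f ≈ 41.4 °C

Net heat exchanged in the isolated system is zero:
condense steam: −25.8×2260 = −58308; condensate cools 100→T: 25.8×4.18×(T − 100) = 107.84(T − 100); original water: 5977.4(T − 30.6)
6085.2 T = 58308 + 10784 + 182908 = 252001
T ≈ 41.41 °C (< 100 °C, so full condensation is consistent).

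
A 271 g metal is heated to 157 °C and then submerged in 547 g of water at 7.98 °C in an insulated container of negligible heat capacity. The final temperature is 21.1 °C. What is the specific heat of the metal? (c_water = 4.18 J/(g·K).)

Heat lost by the metal = heat gained by the water:
271×c×(157 − 21.1) = 547×4.18×(21.1 − 7.98)
36829 c = 29998  ⇒  c ≈ 0.8145 J/(g·K)

c ≈ 0.815 J/(g·K)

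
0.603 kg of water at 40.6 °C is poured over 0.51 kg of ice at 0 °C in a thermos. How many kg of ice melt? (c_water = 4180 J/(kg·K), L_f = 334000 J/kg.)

Heat available from the water dropping to 0 °C: 0.603×4180×40.6 = 102334 J.
Melting all 0.51 kg of ice would need 0.51×334000 = 170340 J.
That's not enough to melt it all — equilibrium is at 0 °C with ice remaining.
m_melted×334000 = 102334  ⇒  m_melted ≈ 0.3064 kg.

m_melted ≈ 0.306 kg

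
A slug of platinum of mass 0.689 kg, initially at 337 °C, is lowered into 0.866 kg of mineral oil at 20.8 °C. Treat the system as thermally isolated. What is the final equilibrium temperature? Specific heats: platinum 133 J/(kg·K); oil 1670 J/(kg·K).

T_f ≈ 39.6 °C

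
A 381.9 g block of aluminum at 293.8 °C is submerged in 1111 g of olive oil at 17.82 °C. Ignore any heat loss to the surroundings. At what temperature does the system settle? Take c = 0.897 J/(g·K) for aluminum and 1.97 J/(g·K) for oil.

T_f = Σ m_i c_i T_i / Σ m_i c_i:
T_f = (342.56×293.8 + 2188.7×17.82) / (342.56 + 2188.7)
    = 139647 / 2531.2 ≈ 55.17 °C

T_f ≈ 55.2 °C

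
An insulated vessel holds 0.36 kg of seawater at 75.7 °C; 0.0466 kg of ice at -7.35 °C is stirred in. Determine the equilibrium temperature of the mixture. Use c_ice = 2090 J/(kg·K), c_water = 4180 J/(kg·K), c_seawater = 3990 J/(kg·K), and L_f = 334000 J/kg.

T_f ≈ 56.7 °C

Let T be the final temperature. ΣQ_i = 0:
ice -7.35→0 °C: 0.0466·2090·7.35 = 715.85
  melt ice: 0.0466·334000 = 15564
  meltwater 0→T: 0.0466·4180·T = 194.79 T
  seawater: 1436.4(T − 75.7)
1631.2 T = 108735 − 16280 = 92455
T ≈ 56.68 °C (positive, so assuming full melt was valid).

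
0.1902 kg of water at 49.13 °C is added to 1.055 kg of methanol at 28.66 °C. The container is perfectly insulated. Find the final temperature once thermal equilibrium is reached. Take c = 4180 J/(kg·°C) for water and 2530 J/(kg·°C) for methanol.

T_f ≈ 33.4 °C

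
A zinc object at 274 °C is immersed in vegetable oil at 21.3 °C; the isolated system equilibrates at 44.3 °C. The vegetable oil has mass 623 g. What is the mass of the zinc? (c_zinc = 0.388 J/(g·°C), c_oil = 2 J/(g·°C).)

m ≈ 322 g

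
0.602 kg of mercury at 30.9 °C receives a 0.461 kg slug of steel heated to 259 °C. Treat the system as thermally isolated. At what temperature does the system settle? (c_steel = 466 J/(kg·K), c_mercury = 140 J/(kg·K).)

Let T be the final temperature. ΣQ_i = 0:
0.461×466×(T − 259) + 0.602×140×(T − 30.9) = 0
299.11 T = 58244
T ≈ 194.73 °C

T_f ≈ 194.7 °C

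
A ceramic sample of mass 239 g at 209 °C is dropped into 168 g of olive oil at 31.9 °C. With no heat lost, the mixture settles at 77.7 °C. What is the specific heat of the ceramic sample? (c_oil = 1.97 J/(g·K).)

c ≈ 0.483 J/(g·K)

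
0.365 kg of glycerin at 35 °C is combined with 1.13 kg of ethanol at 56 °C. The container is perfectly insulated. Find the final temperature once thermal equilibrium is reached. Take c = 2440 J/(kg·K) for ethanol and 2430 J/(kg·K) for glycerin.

T_f ≈ 50.9 °C

Let T be the final temperature. ΣQ_i = 0:
1.13·2440·(T − 56) + 0.365·2430·(T − 35) = 0
2757.2(T − 56) + 886.95(T − 35) = 0
(2757.2 + 886.95) T = 2757.2·56 + 886.95·35
T = 185446 / 3644.1 = 50.9 °C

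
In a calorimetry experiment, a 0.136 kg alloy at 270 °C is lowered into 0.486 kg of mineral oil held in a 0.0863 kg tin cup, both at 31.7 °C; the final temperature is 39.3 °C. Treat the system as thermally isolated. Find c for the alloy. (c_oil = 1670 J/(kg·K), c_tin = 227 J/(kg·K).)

c ≈ 201 J/(kg·K)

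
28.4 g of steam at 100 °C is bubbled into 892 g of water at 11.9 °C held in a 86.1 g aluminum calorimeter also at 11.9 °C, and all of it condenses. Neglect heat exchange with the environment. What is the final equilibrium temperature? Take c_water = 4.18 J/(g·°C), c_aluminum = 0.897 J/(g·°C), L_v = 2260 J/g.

Energy conservation, ΣQ = 0:
latent heat released on condensation: 28.4·2260 = 64184; condensed water 100 °C→T: 118.71(T − 100); original water: 3728.6(T − 11.9); aluminum cup: 86.1·0.897·(T − 11.9) = 77.23(T − 11.9)
3924.5 T = 64184 + 11871 + 45289 = 121344
T ≈ 30.92 °C, under the boiling point, so the assumption holds.

T_f ≈ 30.9 °C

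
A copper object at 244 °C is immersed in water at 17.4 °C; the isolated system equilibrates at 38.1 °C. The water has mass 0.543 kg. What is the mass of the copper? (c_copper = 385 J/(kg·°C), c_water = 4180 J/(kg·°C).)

m ≈ 0.593 kg

Energy conservation, ΣQ = 0:
m·385·(38.1 − 244) + 0.543·4180·(38.1 − 17.4) = 0
-79272 m = -46984
m = -46984/-79272 ≈ 0.5927 kg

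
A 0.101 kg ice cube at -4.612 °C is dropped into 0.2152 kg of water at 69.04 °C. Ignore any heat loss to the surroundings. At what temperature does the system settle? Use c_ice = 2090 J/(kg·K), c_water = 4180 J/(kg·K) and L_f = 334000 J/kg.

Let T be the final temperature. ΣQ_i = 0:
ice -4.612→0 °C: 0.101×2090×4.612 = 973.55; latent heat to melt: 0.101×334000 = 33734; warm the meltwater: 422.18 T; water cools: 0.2152×4180×(T − 69.04) = 899.54(T − 69.04)
1321.7 T = 62104 − 34708 = 27396
T ≈ 20.73 °C — above 0 °C, consistent with complete melting.

T_f ≈ 20.7 °C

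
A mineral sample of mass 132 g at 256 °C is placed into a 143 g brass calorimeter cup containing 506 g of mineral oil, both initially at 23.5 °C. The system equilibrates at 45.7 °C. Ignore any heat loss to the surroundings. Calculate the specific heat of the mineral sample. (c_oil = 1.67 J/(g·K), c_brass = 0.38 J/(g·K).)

c ≈ 0.719 J/(g·K)

Heat gained plus heat lost sum to zero:
132×c×(45.7 − 256) + 506×1.67×(45.7 − 23.5) + 143×0.38×(45.7 − 23.5) = 0
-27760 c = -19966
c = -19966/-27760 ≈ 0.7192 J/(g·K)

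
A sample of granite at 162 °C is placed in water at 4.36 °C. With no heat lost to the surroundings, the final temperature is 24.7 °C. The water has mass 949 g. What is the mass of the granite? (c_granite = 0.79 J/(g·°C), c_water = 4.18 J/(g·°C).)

Net heat exchanged in the isolated system is zero:
m·0.79·(24.7 − 162) + 949·4.18·(24.7 − 4.36) = 0
-108.47 m = -80685
m = -80685/-108.47 ≈ 743.9 g

m ≈ 744 g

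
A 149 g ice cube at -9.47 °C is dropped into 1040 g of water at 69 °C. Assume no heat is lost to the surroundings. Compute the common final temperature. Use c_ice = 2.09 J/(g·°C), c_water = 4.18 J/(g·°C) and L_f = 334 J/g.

Heat gained plus heat lost sum to zero:
warm ice to 0 °C: 149×2.09×(0 − (-9.47)) = 2949.1
  melt ice: 149×334 = 49766
  meltwater 0→T: 149×4.18×T = 622.82 T
  water: 4347.2(T − 69)
4970 T = 299957 − 52715 = 247242
T ≈ 49.75 °C. Since T > 0 °C, the all-ice-melts assumption holds.

T_f ≈ 49.7 °C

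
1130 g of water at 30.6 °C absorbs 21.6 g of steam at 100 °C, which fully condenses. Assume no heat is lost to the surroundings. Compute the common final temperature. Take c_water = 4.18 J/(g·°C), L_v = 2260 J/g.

Setting the total heat transfer to zero:
latent heat released on condensation: 21.6×2260 = 48816; condensate cools 100→T: 21.6×4.18×(T − 100) = 90.29(T − 100); original water: 4723.4(T − 30.6)
4813.7 T = 48816 + 9028.8 + 144536 = 202381
T ≈ 42.04 °C — below 100 °C, confirming all the steam condensed.

T_f ≈ 42.0 °C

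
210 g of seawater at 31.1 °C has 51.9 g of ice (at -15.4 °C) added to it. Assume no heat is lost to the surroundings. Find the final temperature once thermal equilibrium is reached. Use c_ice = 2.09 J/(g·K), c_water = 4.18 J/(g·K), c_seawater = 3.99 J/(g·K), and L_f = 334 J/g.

T_f ≈ 6.7 °C

Energy balance with sensible and latent terms:
ice -15.4→0 °C: 51.9·2.09·15.4 = 1670.5; melt ice: 51.9·334 = 17335; warm the meltwater: 216.94 T; seawater cools: 210·3.99·(T − 31.1) = 837.9(T − 31.1)
1054.8 T = 26059 − 19005 = 7053.6
T ≈ 6.69 °C — above 0 °C, consistent with complete melting.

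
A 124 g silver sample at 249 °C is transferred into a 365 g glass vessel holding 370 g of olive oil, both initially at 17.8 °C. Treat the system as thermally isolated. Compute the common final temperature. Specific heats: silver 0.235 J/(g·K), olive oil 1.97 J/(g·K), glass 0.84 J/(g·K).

T_f ≈ 24.1 °C

Energy conservation, ΣQ = 0:
124*0.235*(T − 249) + 370*1.97*(T − 17.8) + 365*0.84*(T − 17.8) = 0
(29.14 + 728.9 + 306.6) T = 29.14*249 + 728.9*17.8 + 306.6*17.8
T = 25688/1064.6 ≈ 24.13 °C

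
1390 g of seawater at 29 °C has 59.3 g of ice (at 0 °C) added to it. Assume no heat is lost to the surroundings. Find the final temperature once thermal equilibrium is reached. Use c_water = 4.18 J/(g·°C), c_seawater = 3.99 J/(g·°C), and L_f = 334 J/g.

T_f ≈ 24.3 °C

Net heat exchanged in the isolated system is zero:
melt ice: 59.3×334 = 19806; warm the meltwater: 247.87 T; seawater: 5546.1(T − 29)
5794 T = 160837 − 19806 = 141031
T ≈ 24.34 °C. Since T > 0 °C, the all-ice-melts assumption holds.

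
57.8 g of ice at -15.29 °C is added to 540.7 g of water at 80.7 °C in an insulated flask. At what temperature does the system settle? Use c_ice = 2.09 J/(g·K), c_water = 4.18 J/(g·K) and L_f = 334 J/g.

T_f ≈ 64.5 °C

Conservation of energy gives ΣQ = 0:
warm ice to 0 °C: 57.8×2.09×(0 − (-15.29)) = 1847.1
  latent heat to melt: 57.8×334 = 19305
  meltwater 0→T: 57.8×4.18×T = 241.6 T
  water cools: 540.7×4.18×(T − 80.7) = 2260.1(T − 80.7)
2501.7 T = 182392 − 21152 = 161240
T ≈ 64.45 °C — above 0 °C, consistent with complete melting.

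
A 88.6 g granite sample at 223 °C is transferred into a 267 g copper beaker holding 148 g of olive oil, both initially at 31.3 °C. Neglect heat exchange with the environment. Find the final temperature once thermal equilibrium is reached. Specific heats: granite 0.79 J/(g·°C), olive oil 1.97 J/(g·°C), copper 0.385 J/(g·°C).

T_f ≈ 60.2 °C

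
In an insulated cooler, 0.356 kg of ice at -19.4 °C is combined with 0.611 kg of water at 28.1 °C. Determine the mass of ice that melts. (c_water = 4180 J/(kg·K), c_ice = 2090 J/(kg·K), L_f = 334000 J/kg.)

m_melted ≈ 0.172 kg

Heat available from the water dropping to 0 °C: 0.611×4180×28.1 = 71767 J.
Of that, 0.356×2090×19.4 = 14434 J goes to bring the ice to 0 °C, leaving 57332 J.
Melting all 0.356 kg of ice would need 0.356×334000 = 118904 J.
That's not enough to melt it all — equilibrium is at 0 °C with ice remaining.
m_melted×334000 = 57332  ⇒  m_melted ≈ 0.1717 kg.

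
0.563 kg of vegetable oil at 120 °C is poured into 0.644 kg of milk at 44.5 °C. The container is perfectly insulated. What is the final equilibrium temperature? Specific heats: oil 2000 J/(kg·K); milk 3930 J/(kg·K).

T_f ≈ 67.7 °C

Heat lost by the oil equals heat gained by the milk:
0.563*2000*(120 − T) = 0.644*3930*(T − 44.5)
1126(120 − T) = 2530.9(T − 44.5)
3656.9 T = 247746  ⇒  T ≈ 67.75 °C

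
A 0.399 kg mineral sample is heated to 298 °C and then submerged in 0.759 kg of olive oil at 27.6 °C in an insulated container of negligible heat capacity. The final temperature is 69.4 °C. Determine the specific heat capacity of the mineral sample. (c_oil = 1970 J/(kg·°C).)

c ≈ 685 J/(kg·°C)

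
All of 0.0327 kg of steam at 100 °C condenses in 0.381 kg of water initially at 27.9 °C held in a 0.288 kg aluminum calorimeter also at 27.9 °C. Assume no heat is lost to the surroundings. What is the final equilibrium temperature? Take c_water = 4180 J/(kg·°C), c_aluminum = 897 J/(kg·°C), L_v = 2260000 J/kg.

Taking heat into each body as positive, Σ m c ΔT = 0:
condense steam: −0.0327×2260000 = −73902
  condensate cools 100→T: 0.0327×4180×(T − 100) = 136.69(T − 100)
  original water: 1592.6(T − 27.9)
  cup: 258.34(T − 27.9)
1987.6 T = 73902 + 13669 + 51641 = 139211
T ≈ 70.04 °C — below 100 °C, confirming all the steam condensed.

T_f ≈ 70.0 °C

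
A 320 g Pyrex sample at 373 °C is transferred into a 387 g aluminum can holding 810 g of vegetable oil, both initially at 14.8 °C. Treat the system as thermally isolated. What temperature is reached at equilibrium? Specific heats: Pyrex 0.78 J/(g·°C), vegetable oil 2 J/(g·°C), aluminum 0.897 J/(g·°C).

T_f ≈ 55.1 °C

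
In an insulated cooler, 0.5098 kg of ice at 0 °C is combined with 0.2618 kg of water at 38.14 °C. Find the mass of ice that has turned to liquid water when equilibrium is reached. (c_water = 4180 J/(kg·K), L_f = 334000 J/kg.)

m_melted ≈ 0.125 kg

Heat available from the water dropping to 0 °C: 0.2618×4180×38.14 = 41738 J.
Melting all 0.5098 kg of ice would need 0.5098×334000 = 170273 J.
Since 41738 < 170273 J, not all the ice melts; equilibrium is at 0 °C.
Mass melted = 41738/334000 ≈ 0.125 kg.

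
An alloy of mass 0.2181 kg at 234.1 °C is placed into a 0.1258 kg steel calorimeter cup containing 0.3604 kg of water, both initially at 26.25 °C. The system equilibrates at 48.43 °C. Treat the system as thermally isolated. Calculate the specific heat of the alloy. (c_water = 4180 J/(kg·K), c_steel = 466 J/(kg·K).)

c ≈ 857 J/(kg·K)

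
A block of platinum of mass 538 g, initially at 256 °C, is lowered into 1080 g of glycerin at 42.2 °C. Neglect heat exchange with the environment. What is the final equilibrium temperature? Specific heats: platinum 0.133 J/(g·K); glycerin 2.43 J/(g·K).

Set heat shed by the hot body equal to heat absorbed by the cold body:
538*0.133*(256 − T) = 1080*2.43*(T − 42.2)
71.55(256 − T) = 2624.4(T − 42.2)
2696 T = 129068  ⇒  T ≈ 47.87 °C

T_f ≈ 47.9 °C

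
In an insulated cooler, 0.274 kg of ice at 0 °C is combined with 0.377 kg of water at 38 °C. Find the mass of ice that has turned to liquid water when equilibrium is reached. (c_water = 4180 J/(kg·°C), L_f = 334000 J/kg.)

Water can give up m c ΔT = 0.377·4180·38 = 59883 J before reaching 0 °C.
Fully melting the ice requires m_ice L_f = 0.274·334000 = 91516 J.
That's not enough to melt it all — equilibrium is at 0 °C with ice remaining.
Mass melted = 59883/334000 ≈ 0.1793 kg.

m_melted ≈ 0.179 kg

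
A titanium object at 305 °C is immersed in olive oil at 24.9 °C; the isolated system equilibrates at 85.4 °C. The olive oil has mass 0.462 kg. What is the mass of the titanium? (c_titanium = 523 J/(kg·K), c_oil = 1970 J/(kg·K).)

Energy conservation, ΣQ = 0:
m·523·(85.4 − 305) + 0.462·1970·(85.4 − 24.9) = 0
-114851 m = -55063
m = -55063/-114851 ≈ 0.4794 kg

m ≈ 0.479 kg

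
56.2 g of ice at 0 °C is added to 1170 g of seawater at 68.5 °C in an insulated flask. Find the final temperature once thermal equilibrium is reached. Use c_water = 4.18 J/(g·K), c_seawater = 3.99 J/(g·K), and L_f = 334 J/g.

Net heat exchanged in the isolated system is zero:
melt ice: 56.2×334 = 18771; meltwater 0→T: 56.2×4.18×T = 234.92 T; seawater: 4668.3(T − 68.5)
4903.2 T = 319779 − 18771 = 301008
T ≈ 61.39 °C — above 0 °C, consistent with complete melting.

T_f ≈ 61.4 °C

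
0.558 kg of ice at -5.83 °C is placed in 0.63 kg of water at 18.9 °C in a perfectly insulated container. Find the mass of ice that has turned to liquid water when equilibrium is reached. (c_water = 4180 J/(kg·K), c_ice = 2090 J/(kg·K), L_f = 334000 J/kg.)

m_melted ≈ 0.129 kg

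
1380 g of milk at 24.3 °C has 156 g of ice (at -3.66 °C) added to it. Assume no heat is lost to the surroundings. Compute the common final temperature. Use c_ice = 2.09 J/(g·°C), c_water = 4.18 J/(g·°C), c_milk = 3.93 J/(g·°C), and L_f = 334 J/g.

T_f ≈ 12.9 °C

Setting the total heat transfer to zero:
warm ice to 0 °C: 156·2.09·(0 − (-3.66)) = 1193.3
  melt ice: 156·334 = 52104
  meltwater 0→T: 156·4.18·T = 652.08 T
  milk: 5423.4(T − 24.3)
6075.5 T = 131789 − 53297 = 78491
T ≈ 12.92 °C — above 0 °C, consistent with complete melting.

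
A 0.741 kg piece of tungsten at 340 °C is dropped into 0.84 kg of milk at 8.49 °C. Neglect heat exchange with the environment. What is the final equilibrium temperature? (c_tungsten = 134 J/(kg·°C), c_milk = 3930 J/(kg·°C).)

T_f ≈ 18.2 °C

With ΣQ=0 the equilibrium temperature is the m·c-weighted mean:
T_f = (99.29×340 + 3301.2×8.49) / (99.29 + 3301.2)
    = 61787 / 3400.5 ≈ 18.17 °C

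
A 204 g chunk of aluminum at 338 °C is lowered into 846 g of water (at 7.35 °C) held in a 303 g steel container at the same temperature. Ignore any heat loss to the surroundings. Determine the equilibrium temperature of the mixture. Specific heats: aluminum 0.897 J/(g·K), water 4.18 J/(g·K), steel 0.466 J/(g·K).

T_f ≈ 23.0 °C

Conservation of energy gives ΣQ = 0:
204·0.897·(T − 338) + 846·4.18·(T − 7.35) + 303·0.466·(T − 7.35) = 0
182.99(T − 338) + 3536.3(T − 7.35) + 141.2(T − 7.35) = 0
3860.5 T = 88879
T = 88879/3860.5 ≈ 23.02 °C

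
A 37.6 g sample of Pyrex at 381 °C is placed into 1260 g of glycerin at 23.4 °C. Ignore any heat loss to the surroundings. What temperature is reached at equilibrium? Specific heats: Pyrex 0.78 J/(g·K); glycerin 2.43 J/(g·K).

T_f ≈ 26.8 °C

T_f = Σ m_i c_i T_i / Σ m_i c_i:
T_f = (29.33·381 + 3061.8·23.4) / (29.33 + 3061.8)
    = 82820 / 3091.1 ≈ 26.79 °C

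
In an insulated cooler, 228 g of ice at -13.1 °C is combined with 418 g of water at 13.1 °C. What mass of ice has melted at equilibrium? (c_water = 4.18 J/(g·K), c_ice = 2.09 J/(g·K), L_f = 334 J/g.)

Cooling the water to 0 °C releases 418×4.18×13.1 = 22889 J.
Warming the ice to 0 °C takes 228×2.09×13.1 = 6242.4 J, leaving 16646 J for melting.
To melt every bit of ice: 228×334 = 76152 J.
That's not enough to melt it all — equilibrium is at 0 °C with ice remaining.
Mass melted = 16646/334 ≈ 49.84 g.

m_melted ≈ 49.8 g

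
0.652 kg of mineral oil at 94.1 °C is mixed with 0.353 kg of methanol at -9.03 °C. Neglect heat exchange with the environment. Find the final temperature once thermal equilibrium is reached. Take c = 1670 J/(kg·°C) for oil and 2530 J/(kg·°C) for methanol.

T_f ≈ 47.6 °C

Energy conservation, ΣQ = 0:
0.652·1670·(T − 94.1) + 0.353·2530·(T − (-9.03)) = 0
(1088.8 + 893.09) T = 1088.8·94.1 + 893.09·(-9.03)
T ≈ 47.63 °C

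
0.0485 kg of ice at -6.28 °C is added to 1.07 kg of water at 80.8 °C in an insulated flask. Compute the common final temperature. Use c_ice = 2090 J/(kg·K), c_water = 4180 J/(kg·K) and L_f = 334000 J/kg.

Energy conservation, ΣQ = 0:
warm ice to 0 °C: 0.0485·2090·(0 − (-6.28)) = 636.57; fusion: m_ice L_f = 0.0485·334000 = 16199; meltwater 0→T: 0.0485·4180·T = 202.73 T; water cools: 1.07·4180·(T − 80.8) = 4472.6(T − 80.8)
4675.3 T = 361386 − 16836 = 344551
T ≈ 73.70 °C — above 0 °C, consistent with complete melting.

T_f ≈ 73.7 °C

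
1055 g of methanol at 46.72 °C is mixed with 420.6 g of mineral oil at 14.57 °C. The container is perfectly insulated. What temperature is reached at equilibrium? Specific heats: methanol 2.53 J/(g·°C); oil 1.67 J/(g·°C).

Taking heat into each body as positive, Σ m c ΔT = 0:
1055*2.53*(T − 46.72) + 420.6*1.67*(T − 14.57) = 0
2669.1(T − 46.72) + 702.4(T − 14.57) = 0
3371.6 T = 134937
T = 134937 / 3371.6 = 40 °C

T_f ≈ 40.0 °C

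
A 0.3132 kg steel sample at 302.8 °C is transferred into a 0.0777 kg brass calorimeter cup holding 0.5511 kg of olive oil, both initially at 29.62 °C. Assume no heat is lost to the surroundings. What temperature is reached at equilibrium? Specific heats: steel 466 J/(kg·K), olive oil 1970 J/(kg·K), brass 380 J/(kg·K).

Heat gained plus heat lost sum to zero:
0.3132×466×(T − 302.8) + 0.5511×1970×(T − 29.62) + 0.0777×380×(T − 29.62) = 0
1261.1 T = 77226
T = 77226/1261.1 ≈ 61.23 °C

T_f ≈ 61.2 °C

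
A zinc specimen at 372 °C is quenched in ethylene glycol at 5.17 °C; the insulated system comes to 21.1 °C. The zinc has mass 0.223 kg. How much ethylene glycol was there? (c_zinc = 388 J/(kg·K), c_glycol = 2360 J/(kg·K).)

Net heat exchanged in the isolated system is zero:
0.223·388·(21.1 − 372) + m·2360·(21.1 − 5.17) = 0
37595 m = 30361
m = 30361/37595 ≈ 0.8076 kg

m ≈ 0.808 kg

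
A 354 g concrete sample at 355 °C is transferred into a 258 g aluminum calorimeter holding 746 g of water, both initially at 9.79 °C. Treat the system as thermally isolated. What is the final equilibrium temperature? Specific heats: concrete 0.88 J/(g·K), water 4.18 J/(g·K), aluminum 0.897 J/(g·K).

T_f ≈ 39.2 °C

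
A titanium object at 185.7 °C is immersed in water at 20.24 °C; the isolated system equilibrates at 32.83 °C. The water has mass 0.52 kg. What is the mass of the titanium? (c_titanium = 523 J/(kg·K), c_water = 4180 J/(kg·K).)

Energy conservation, ΣQ = 0:
m·523·(32.83 − 185.7) + 0.52·4180·(32.83 − 20.24) = 0
-79951 m = -27366
m = -27366/-79951 ≈ 0.3423 kg

m ≈ 0.342 kg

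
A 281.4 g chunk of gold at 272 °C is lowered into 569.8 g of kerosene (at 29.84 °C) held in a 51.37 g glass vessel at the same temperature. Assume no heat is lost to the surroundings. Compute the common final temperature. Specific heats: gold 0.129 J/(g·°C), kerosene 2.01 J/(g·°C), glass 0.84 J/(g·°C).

T_f ≈ 37.0 °C

Net heat exchanged in the isolated system is zero:
281.4·0.129·(T − 272) + 569.8·2.01·(T − 29.84) + 51.37·0.84·(T − 29.84) = 0
1224.7 T = 45337
T ≈ 37.02 °C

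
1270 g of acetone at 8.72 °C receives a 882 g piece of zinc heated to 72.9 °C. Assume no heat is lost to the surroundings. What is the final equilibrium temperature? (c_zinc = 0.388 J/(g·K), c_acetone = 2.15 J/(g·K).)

T_f ≈ 15.9 °C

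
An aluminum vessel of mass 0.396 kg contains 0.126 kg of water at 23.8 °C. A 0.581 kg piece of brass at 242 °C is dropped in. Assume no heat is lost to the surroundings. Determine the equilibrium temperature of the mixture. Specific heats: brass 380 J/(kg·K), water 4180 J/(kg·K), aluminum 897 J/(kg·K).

T_f ≈ 67.5 °C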